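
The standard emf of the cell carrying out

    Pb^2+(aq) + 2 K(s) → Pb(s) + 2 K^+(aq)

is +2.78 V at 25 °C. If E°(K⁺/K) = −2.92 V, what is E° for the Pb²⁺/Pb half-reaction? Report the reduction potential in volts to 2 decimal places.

In the reaction as written the Pb²⁺/Pb couple is reduced (cathode) and K⁺/K is oxidized (anode), so E°cell = E°(Pb²⁺/Pb) − E°(K⁺/K).
E°(Pb²⁺/Pb) = E°cell + E°(anode) = +2.78 + (−2.92) = −0.14 V.

−0.14 V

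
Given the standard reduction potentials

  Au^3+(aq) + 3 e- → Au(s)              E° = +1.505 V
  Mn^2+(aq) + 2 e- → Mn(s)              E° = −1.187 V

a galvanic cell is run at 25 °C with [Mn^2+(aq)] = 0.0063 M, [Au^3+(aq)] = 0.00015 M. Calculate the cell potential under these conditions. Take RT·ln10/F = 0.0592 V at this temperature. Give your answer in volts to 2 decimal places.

+2.68 V

Since E°(Au³⁺/Au) > E°(Mn²⁺/Mn), Au³⁺/Au serves as the cathode.
The standard potential is +1.505 − (−1.187) = +2.692 V and the balanced reaction transfers n = 6 electrons.
The balanced reaction is 2 Au^3+(aq) + 3 Mn(s) → 2 Au(s) + 3 Mn^2+(aq), so Q = [Mn^2+(aq)]^3 / [Au^3+(aq)]^2 = 11.1 and log Q = 1.046.
Applying E = E° − (RT ln10/nF)·log Q gives +2.692 − (0.0592/6)(1.046) = +2.68 V.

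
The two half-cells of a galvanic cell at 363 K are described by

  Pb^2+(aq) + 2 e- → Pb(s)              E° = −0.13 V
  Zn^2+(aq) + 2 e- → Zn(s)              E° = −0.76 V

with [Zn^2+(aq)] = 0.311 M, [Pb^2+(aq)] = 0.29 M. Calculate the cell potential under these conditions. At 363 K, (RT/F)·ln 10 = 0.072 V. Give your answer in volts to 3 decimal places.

Since E°(Pb²⁺/Pb) > E°(Zn²⁺/Zn), Pb²⁺/Pb serves as the cathode.
E°cell = E°cat − E°an = −0.13 − (−0.76) = +0.63 V; n = 2.
For the overall reaction Pb^2+(aq) + Zn(s) → Pb(s) + Zn^2+(aq), Q = [Zn^2+(aq)] / [Pb^2+(aq)] = 1.07, giving log Q = 0.030.
By the Nernst equation, E = +0.63 − (0.072/2)·(0.030) = +0.629 V.

+0.629 V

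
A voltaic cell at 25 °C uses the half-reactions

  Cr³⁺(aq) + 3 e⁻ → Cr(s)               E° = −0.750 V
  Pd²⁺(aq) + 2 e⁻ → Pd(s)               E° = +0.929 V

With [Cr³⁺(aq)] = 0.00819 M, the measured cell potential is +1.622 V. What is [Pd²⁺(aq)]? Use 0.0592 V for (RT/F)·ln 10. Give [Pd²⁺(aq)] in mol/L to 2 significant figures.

0.00048 M

The Pd²⁺/Pd couple has the larger reduction potential, so it is the cathode: E°cell = +0.929 − (−0.750) = +1.679 V and n = 6.
Rearranging E = E° − (0.0592/n)·log Q gives log Q = 6(+1.679 − (+1.622))/0.0592 = 5.777.
Balancing electrons gives 3 Pd²⁺(aq) + 2 Cr(s) → 3 Pd(s) + 2 Cr³⁺(aq); thus Q = [Cr³⁺(aq)]^2 / [Pd²⁺(aq)]^3.
Solving for the unknown gives log [Pd²⁺(aq)] = −3.317, so [Pd²⁺(aq)] ≈ 0.00048 M.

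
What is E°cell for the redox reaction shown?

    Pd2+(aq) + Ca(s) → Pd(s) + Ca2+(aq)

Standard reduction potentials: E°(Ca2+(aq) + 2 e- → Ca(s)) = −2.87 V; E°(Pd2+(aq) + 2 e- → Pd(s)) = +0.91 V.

Pd2+(aq) gains electrons, so the Pd²⁺/Pd couple is the cathode; the Ca²⁺/Ca couple is the anode.
E°cell = E°(cathode) − E°(anode) = +0.91 − (−2.87) = +3.78 V.

+3.78 V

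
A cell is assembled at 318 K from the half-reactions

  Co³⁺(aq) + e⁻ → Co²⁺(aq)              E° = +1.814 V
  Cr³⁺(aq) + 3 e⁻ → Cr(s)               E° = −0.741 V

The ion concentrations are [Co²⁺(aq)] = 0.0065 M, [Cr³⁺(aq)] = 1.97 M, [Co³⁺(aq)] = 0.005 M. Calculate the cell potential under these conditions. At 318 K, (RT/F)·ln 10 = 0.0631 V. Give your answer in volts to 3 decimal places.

+2.542 V

Co³⁺/Co²⁺ is reduced (cathode, E° = +1.814 V) and Cr³⁺/Cr is oxidized (anode).
The standard potential is +1.814 − (−0.741) = +2.555 V and the balanced reaction transfers n = 3 electrons.
The balanced reaction is 3 Co³⁺(aq) + Cr(s) → 3 Co²⁺(aq) + Cr³⁺(aq), so Q = ([Co²⁺(aq)]^3·[Cr³⁺(aq)]) / [Co³⁺(aq)]^3 = 4.33 and log Q = 0.636.
E = E° − (0.0631/n)·log Q = +2.555 − (0.0631/3)(0.636) = +2.542 V.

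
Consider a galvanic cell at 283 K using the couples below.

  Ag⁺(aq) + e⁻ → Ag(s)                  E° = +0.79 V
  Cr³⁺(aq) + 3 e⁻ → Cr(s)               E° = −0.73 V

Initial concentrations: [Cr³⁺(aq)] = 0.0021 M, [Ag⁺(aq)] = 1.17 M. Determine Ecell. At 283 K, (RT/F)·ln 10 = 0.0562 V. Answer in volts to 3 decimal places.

+1.574 V

Ag⁺/Ag is reduced (cathode, E° = +0.79 V) and Cr³⁺/Cr is oxidized (anode).
The standard potential is +0.79 − (−0.73) = +1.52 V and the balanced reaction transfers n = 3 electrons.
Balancing gives 3 Ag⁺(aq) + Cr(s) → 3 Ag(s) + Cr³⁺(aq); hence Q = [Cr³⁺(aq)] / [Ag⁺(aq)]^3 = 0.00131 (log Q = −2.882).
E = E° − (0.0562/n)·log Q = +1.52 − (0.0562/3)(−2.882) = +1.574 V.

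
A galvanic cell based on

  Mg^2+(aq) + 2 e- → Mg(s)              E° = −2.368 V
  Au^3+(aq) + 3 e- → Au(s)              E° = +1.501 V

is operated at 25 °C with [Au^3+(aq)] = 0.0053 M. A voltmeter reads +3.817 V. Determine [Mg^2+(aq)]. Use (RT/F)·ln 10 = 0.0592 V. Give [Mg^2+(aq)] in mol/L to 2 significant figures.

Au³⁺/Au is the cathode (higher E°); E°cell = +1.501 − (−2.368) = +3.869 V with n = 6.
Since E = E° − (0.0592/n)·log Q, log Q = n(E° − E)/0.0592 = 5.270.
For 2 Au^3+(aq) + 3 Mg(s) → 2 Au(s) + 3 Mg^2+(aq), the reaction quotient is Q = [Mg^2+(aq)]^3 / [Au^3+(aq)]^2.
Solving for the unknown gives log [Mg^2+(aq)] = 0.240, so [Mg^2+(aq)] ≈ 1.7 M.

1.7 M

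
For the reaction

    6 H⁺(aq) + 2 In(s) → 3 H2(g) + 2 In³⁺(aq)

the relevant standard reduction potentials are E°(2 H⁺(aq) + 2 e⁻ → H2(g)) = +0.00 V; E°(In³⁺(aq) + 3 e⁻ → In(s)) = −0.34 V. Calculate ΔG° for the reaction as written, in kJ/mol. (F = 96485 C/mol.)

In the reaction as written H⁺(aq) is reduced, so the 2H⁺/H₂ couple is the cathode and In³⁺/In is the anode.
E°cell = +0.00 − (−0.34) = +0.34 V; balancing electrons gives n = 6.
ΔG° = −nFE°cell = −(6)(96485)(+0.34) J/mol = −197 kJ/mol.

−197 kJ/mol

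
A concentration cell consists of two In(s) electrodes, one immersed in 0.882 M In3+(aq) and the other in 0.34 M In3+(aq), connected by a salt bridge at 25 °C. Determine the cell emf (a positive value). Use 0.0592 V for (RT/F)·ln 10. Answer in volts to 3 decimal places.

For a concentration cell E°cell = 0, since both electrodes use the same couple.
The compartment with the higher In3+(aq) concentration (0.882 M) acts as the cathode; ions are reduced there and produced at the dilute (0.34 M) anode.
With n = 3, Ecell = −(0.0592/3)·log([dilute]/[conc]) = −(0.0592/3)·log(0.34/0.882) = +0.008 V.

0.008 V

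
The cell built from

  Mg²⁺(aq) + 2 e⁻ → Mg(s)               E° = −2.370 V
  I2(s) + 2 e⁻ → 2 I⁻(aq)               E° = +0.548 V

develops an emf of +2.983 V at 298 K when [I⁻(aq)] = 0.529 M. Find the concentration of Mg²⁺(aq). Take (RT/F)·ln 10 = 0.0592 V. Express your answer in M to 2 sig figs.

With I₂/I⁻ at the cathode and Mg²⁺/Mg at the anode, E°cell = +0.548 − (−2.370) = +2.918 V (n = 2).
Since E = E° − (0.0592/n)·log Q, log Q = n(E° − E)/0.0592 = −2.196.
Balancing electrons gives I2(s) + Mg(s) → 2 I⁻(aq) + Mg²⁺(aq); thus Q = [I⁻(aq)]^2·[Mg²⁺(aq)].
Isolating [Mg²⁺(aq)] in Q = 10^{−2.196} yields log [Mg²⁺(aq)] = −1.643, i.e. 0.023 M.

0.023 M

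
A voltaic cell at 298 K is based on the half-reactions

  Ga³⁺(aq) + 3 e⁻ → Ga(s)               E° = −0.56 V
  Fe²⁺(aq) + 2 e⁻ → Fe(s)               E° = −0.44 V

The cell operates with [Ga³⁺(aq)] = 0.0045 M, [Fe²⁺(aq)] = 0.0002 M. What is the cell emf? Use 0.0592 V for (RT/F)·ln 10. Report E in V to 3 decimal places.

Since E°(Fe²⁺/Fe) > E°(Ga³⁺/Ga), Fe²⁺/Fe serves as the cathode.
The standard potential is −0.44 − (−0.56) = +0.12 V and the balanced reaction transfers n = 6 electrons.
The balanced reaction is 3 Fe²⁺(aq) + 2 Ga(s) → 3 Fe(s) + 2 Ga³⁺(aq), so Q = [Ga³⁺(aq)]^2 / [Fe²⁺(aq)]^3 = 2.53×10^6 and log Q = 6.403.
By the Nernst equation, E = +0.12 − (0.0592/6)·(6.403) = +0.057 V.

+0.057 V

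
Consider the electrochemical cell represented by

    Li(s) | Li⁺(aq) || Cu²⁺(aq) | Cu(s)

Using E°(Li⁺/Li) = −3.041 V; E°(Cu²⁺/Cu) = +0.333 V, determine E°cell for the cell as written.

+3.374 V

By convention the left-hand electrode in cell notation is the anode (oxidation) and the right-hand electrode is the cathode (reduction).
E°cell = E°(right) − E°(left) = +0.333 − (−3.041) = +3.374 V.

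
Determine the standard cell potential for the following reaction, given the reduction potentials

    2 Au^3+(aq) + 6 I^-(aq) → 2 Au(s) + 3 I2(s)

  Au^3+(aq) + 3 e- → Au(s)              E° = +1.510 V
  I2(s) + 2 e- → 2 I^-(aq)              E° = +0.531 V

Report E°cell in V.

In the reaction as written, Au^3+(aq) is reduced (cathode) and I2(s) is produced by oxidation at the anode.
E°cell = E°(cathode) − E°(anode) = +1.510 − (+0.531) = +0.979 V.

+0.979 V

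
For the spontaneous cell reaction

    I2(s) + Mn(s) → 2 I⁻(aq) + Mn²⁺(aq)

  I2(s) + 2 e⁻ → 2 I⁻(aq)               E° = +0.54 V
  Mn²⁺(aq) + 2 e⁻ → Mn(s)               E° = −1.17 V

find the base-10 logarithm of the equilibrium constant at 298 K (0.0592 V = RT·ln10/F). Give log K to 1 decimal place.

The I₂/I⁻ couple is reduced (cathode); E°cell = +0.54 − (−1.17) = +1.71 V with n = 2.
At equilibrium E = 0, so log K = nE°cell / 0.0592 = (2)(+1.71) / 0.0592 = 57.8.

log K = 57.8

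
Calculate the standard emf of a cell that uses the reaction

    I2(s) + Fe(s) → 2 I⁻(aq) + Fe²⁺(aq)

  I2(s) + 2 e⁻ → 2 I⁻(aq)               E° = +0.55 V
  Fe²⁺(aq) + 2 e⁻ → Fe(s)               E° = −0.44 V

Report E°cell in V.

+0.99 V

I2(s) gains electrons, so the I₂/I⁻ couple is the cathode; the Fe²⁺/Fe couple is the anode.
E°cell = E°(cathode) − E°(anode) = +0.55 − (−0.44) = +0.99 V.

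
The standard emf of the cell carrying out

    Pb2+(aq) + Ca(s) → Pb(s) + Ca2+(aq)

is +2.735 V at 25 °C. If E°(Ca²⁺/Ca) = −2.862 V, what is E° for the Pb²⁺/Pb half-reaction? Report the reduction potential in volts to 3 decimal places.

−0.127 V

In the reaction as written the Pb²⁺/Pb couple is reduced (cathode) and Ca²⁺/Ca is oxidized (anode), so E°cell = E°(Pb²⁺/Pb) − E°(Ca²⁺/Ca).
E°(Pb²⁺/Pb) = E°cell + E°(anode) = +2.735 + (−2.862) = −0.127 V.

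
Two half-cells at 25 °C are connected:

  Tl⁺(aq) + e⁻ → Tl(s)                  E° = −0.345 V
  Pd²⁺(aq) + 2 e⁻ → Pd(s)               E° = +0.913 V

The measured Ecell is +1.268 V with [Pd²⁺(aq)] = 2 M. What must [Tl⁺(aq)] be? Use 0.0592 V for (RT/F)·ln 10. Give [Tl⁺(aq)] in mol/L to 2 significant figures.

0.96 M

Pd²⁺/Pd is the cathode (higher E°); E°cell = +0.913 − (−0.345) = +1.258 V with n = 2.
Since E = E° − (0.0592/n)·log Q, log Q = n(E° − E)/0.0592 = −0.338.
For Pd²⁺(aq) + 2 Tl(s) → Pd(s) + 2 Tl⁺(aq), the reaction quotient is Q = [Tl⁺(aq)]^2 / [Pd²⁺(aq)].
Solving for the unknown gives log [Tl⁺(aq)] = −0.018, so [Tl⁺(aq)] ≈ 0.96 M.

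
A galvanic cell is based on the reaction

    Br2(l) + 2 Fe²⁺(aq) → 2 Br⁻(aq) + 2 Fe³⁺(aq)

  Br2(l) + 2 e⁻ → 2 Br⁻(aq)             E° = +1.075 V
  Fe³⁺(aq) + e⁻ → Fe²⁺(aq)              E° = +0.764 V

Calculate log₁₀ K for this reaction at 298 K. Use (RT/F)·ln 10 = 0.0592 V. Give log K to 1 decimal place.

The Br₂/Br⁻ couple is reduced (cathode); E°cell = +1.075 − (+0.764) = +0.311 V with n = 2.
At equilibrium E = 0, so log K = nE°cell / 0.0592 = (2)(+0.311) / 0.0592 = 10.5.

log K = 10.5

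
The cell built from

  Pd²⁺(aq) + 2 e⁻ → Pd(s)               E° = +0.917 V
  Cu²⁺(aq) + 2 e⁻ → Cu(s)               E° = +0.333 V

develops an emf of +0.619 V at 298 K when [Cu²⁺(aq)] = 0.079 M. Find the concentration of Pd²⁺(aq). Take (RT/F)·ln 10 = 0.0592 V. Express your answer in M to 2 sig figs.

1.2 M

With Pd²⁺/Pd at the cathode and Cu²⁺/Cu at the anode, E°cell = +0.917 − (+0.333) = +0.584 V (n = 2).
From the Nernst equation, log Q = n(E° − E)/0.0592 = 2·(+0.584 − (+0.619))/0.0592 = −1.182.
The balanced reaction is Pd²⁺(aq) + Cu(s) → Pd(s) + Cu²⁺(aq), so Q = [Cu²⁺(aq)] / [Pd²⁺(aq)].
Solving for the unknown gives log [Pd²⁺(aq)] = 0.080, so [Pd²⁺(aq)] ≈ 1.2 M.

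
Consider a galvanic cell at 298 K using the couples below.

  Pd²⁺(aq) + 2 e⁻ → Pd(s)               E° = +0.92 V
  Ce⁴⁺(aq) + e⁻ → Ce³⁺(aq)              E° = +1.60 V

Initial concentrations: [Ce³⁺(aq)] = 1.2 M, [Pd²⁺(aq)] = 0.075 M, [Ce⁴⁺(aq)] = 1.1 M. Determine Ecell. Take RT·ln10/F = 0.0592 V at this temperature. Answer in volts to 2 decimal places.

+0.71 V

Since E°(Ce⁴⁺/Ce³⁺) > E°(Pd²⁺/Pd), Ce⁴⁺/Ce³⁺ serves as the cathode.
The standard potential is +1.60 − (+0.92) = +0.68 V and the balanced reaction transfers n = 2 electrons.
Balancing gives 2 Ce⁴⁺(aq) + Pd(s) → 2 Ce³⁺(aq) + Pd²⁺(aq); hence Q = ([Ce³⁺(aq)]^2·[Pd²⁺(aq)]) / [Ce⁴⁺(aq)]^2 = 0.0893 (log Q = −1.049).
By the Nernst equation, E = +0.68 − (0.0592/2)·(−1.049) = +0.71 V.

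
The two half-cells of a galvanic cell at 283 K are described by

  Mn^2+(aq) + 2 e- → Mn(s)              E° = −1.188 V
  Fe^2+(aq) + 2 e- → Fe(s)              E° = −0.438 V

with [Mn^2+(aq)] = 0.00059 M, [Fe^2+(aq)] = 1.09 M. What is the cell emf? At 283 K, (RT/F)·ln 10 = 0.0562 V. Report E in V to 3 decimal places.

+0.842 V

Fe²⁺/Fe is reduced (cathode, E° = −0.438 V) and Mn²⁺/Mn is oxidized (anode).
The standard potential is −0.438 − (−1.188) = +0.750 V and the balanced reaction transfers n = 2 electrons.
The balanced reaction is Fe^2+(aq) + Mn(s) → Fe(s) + Mn^2+(aq), so Q = [Mn^2+(aq)] / [Fe^2+(aq)] = 0.000541 and log Q = −3.267.
By the Nernst equation, E = +0.750 − (0.0562/2)·(−3.267) = +0.842 V.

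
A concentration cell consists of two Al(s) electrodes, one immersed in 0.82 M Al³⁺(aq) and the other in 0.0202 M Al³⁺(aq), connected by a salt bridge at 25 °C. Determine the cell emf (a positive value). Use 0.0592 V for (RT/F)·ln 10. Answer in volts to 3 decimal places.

For a concentration cell E°cell = 0, since both electrodes use the same couple.
The compartment with the higher Al³⁺(aq) concentration (0.82 M) acts as the cathode; ions are reduced there and produced at the dilute (0.0202 M) anode.
With n = 3, Ecell = −(0.0592/3)·log([dilute]/[conc]) = −(0.0592/3)·log(0.0202/0.82) = +0.032 V.

0.032 V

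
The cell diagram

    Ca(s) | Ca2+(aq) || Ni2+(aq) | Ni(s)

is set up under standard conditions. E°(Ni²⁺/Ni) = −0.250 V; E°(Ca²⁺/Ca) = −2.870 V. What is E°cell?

By convention the left-hand electrode in cell notation is the anode (oxidation) and the right-hand electrode is the cathode (reduction).
E°cell = E°(right) − E°(left) = −0.250 − (−2.870) = +2.620 V.

+2.620 V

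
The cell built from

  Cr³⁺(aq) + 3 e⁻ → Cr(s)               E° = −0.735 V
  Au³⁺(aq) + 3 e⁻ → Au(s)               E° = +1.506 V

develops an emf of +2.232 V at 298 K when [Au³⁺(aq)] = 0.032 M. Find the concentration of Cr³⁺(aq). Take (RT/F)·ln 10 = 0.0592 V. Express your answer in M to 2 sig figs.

0.091 M

With Au³⁺/Au at the cathode and Cr³⁺/Cr at the anode, E°cell = +1.506 − (−0.735) = +2.241 V (n = 3).
Since E = E° − (0.0592/n)·log Q, log Q = n(E° − E)/0.0592 = 0.456.
The balanced reaction is Au³⁺(aq) + Cr(s) → Au(s) + Cr³⁺(aq), so Q = [Cr³⁺(aq)] / [Au³⁺(aq)].
Solving for the unknown gives log [Cr³⁺(aq)] = −1.039, so [Cr³⁺(aq)] ≈ 0.091 M.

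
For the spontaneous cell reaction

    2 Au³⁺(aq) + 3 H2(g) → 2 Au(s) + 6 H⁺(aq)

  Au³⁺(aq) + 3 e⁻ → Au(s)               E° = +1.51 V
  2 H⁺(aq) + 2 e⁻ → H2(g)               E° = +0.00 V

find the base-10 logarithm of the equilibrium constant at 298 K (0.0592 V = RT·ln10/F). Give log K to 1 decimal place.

log K = 153.0

The Au³⁺/Au couple is reduced (cathode); E°cell = +1.51 − (+0.00) = +1.51 V with n = 6.
At equilibrium E = 0, so log K = nE°cell / 0.0592 = (6)(+1.51) / 0.0592 = 153.0.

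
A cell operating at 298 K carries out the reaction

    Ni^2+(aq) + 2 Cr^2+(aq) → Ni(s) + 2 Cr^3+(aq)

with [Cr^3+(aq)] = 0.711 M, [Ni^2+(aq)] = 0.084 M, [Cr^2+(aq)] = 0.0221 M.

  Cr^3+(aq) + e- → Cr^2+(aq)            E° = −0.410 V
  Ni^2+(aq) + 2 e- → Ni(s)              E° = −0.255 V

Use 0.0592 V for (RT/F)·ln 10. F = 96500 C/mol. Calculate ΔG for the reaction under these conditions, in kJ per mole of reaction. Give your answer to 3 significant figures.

−6.54 kJ/mol

E°cell = −0.255 − (−0.410) = +0.155 V; the balanced reaction transfers n = 2 electrons.
Q = [Cr^3+(aq)]^2 / ([Ni^2+(aq)]·[Cr^2+(aq)]^2) = 1.23×10^4, so log Q = 4.091 and E = +0.155 − (0.0592/2)(4.091) = +0.0339 V.
Then ΔG = −nFE = −2 × 96500 × +0.0339 J/mol = −6.54 kJ/mol.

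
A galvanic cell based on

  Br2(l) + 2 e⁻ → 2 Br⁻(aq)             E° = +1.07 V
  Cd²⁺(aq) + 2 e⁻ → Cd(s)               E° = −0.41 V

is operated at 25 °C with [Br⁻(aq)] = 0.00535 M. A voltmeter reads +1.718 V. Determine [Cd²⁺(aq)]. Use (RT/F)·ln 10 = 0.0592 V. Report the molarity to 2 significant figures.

Br₂/Br⁻ is the cathode (higher E°); E°cell = +1.07 − (−0.41) = +1.48 V with n = 2.
Rearranging E = E° − (0.0592/n)·log Q gives log Q = 2(+1.48 − (+1.718))/0.0592 = −8.041.
The balanced reaction is Br2(l) + Cd(s) → 2 Br⁻(aq) + Cd²⁺(aq), so Q = [Br⁻(aq)]^2·[Cd²⁺(aq)].
Substituting the known concentrations and solving, log [Cd²⁺(aq)] = −3.498 and [Cd²⁺(aq)] = 0.00032 M.

0.00032 M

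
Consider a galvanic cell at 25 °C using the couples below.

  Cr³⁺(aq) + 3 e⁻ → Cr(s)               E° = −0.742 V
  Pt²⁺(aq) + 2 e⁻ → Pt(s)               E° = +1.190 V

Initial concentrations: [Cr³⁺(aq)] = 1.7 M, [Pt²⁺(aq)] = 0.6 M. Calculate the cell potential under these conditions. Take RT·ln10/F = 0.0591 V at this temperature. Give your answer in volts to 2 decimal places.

+1.92 V

The Pt²⁺/Pt couple has the more positive E°, so it is the cathode; Cr³⁺/Cr is the anode.
E°cell = E°cat − E°an = +1.190 − (−0.742) = +1.932 V; n = 6.
For the overall reaction 3 Pt²⁺(aq) + 2 Cr(s) → 3 Pt(s) + 2 Cr³⁺(aq), Q = [Cr³⁺(aq)]^2 / [Pt²⁺(aq)]^3 = 13.4, giving log Q = 1.126.
E = E° − (0.0591/n)·log Q = +1.932 − (0.0591/6)(1.126) = +1.92 V.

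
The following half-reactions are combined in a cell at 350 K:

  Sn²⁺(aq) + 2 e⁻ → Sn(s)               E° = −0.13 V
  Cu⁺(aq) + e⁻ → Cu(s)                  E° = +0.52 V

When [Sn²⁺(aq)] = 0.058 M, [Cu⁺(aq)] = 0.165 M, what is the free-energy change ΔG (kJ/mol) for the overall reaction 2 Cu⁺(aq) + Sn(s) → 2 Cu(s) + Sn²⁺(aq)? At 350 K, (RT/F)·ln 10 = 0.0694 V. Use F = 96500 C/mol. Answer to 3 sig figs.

−123 kJ/mol

With Cu⁺/Cu reduced at the cathode, E°cell = +0.52 − (−0.13) = +0.65 V and n = 2.
Here Q = [Sn²⁺(aq)] / [Cu⁺(aq)]^2 = 2.13 (log Q = 0.328), giving E = +0.65 − (0.0694/2)·(0.328) = +0.6386 V.
ΔG = −nFE = −(2)(96500)(+0.6386) J/mol = −123 kJ/mol.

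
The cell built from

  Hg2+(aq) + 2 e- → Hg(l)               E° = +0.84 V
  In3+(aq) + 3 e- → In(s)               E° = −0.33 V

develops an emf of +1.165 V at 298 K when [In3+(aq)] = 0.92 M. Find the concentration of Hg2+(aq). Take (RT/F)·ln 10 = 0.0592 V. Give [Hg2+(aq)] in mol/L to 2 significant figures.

With Hg²⁺/Hg at the cathode and In³⁺/In at the anode, E°cell = +0.84 − (−0.33) = +1.17 V (n = 6).
From the Nernst equation, log Q = n(E° − E)/0.0592 = 6·(+1.17 − (+1.165))/0.0592 = 0.507.
For 3 Hg2+(aq) + 2 In(s) → 3 Hg(l) + 2 In3+(aq), the reaction quotient is Q = [In3+(aq)]^2 / [Hg2+(aq)]^3.
Solving for the unknown gives log [Hg2+(aq)] = −0.193, so [Hg2+(aq)] ≈ 0.64 M.

0.64 M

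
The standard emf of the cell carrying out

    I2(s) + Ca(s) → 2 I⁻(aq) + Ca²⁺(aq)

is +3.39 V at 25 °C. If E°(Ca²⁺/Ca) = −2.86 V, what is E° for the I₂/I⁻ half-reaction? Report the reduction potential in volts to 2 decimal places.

In the reaction as written the I₂/I⁻ couple is reduced (cathode) and Ca²⁺/Ca is oxidized (anode), so E°cell = E°(I₂/I⁻) − E°(Ca²⁺/Ca).
E°(I₂/I⁻) = E°cell + E°(anode) = +3.39 + (−2.86) = +0.53 V.

+0.53 V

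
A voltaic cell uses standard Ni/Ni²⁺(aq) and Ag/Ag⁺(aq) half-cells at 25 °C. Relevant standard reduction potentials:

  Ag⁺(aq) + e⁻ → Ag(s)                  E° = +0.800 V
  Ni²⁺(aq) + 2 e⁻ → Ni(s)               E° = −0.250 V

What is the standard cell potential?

Of the two couples in this cell, the one with the more positive reduction potential is reduced at the cathode: here that is Ag⁺/Ag (+0.800 V); Ni²⁺/Ni (−0.250 V) is the anode.
E°cell = E°(cathode) − E°(anode) = +0.800 − (−0.250) = +1.050 V.

+1.050 V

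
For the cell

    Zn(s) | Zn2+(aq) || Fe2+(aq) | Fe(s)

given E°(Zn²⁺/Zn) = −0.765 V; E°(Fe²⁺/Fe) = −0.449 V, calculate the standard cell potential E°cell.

By convention the left-hand electrode in cell notation is the anode (oxidation) and the right-hand electrode is the cathode (reduction).
E°cell = E°(right) − E°(left) = −0.449 − (−0.765) = +0.316 V.

+0.316 V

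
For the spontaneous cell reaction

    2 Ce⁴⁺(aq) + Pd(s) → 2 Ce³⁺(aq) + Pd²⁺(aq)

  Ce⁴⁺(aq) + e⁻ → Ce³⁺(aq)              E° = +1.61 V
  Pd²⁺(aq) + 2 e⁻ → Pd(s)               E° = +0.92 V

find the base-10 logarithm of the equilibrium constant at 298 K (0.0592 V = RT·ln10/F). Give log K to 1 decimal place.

log K = 23.3

The Ce⁴⁺/Ce³⁺ couple is reduced (cathode); E°cell = +1.61 − (+0.92) = +0.69 V with n = 2.
At equilibrium E = 0, so log K = nE°cell / 0.0592 = (2)(+0.69) / 0.0592 = 23.3.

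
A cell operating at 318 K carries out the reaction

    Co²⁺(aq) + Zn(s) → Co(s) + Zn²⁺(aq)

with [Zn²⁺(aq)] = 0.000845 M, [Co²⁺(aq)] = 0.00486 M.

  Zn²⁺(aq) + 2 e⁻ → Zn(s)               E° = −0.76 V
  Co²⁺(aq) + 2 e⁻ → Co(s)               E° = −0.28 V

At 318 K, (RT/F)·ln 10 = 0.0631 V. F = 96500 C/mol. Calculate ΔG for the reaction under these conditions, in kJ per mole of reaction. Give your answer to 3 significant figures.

E°cell = −0.28 − (−0.76) = +0.48 V; the balanced reaction transfers n = 2 electrons.
Q = [Zn²⁺(aq)] / [Co²⁺(aq)] = 0.174, so log Q = −0.760 and E = +0.48 − (0.0631/2)(−0.760) = +0.5040 V.
ΔG = −nFE = −(2)(96500)(+0.5040) J/mol = −97.3 kJ/mol.

−97.3 kJ/mol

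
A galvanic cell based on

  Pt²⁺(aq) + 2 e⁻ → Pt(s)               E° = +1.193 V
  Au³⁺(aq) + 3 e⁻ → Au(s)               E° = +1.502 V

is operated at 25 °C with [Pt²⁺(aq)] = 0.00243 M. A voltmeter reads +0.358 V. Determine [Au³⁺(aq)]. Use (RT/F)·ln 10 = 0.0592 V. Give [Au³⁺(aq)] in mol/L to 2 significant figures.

0.036 M

The Au³⁺/Au couple has the larger reduction potential, so it is the cathode: E°cell = +1.502 − (+1.193) = +0.309 V and n = 6.
From the Nernst equation, log Q = n(E° − E)/0.0592 = 6·(+0.309 − (+0.358))/0.0592 = −4.966.
For 2 Au³⁺(aq) + 3 Pt(s) → 2 Au(s) + 3 Pt²⁺(aq), the reaction quotient is Q = [Pt²⁺(aq)]^3 / [Au³⁺(aq)]^2.
Isolating [Au³⁺(aq)] in Q = 10^{−4.966} yields log [Au³⁺(aq)] = −1.439, i.e. 0.036 M.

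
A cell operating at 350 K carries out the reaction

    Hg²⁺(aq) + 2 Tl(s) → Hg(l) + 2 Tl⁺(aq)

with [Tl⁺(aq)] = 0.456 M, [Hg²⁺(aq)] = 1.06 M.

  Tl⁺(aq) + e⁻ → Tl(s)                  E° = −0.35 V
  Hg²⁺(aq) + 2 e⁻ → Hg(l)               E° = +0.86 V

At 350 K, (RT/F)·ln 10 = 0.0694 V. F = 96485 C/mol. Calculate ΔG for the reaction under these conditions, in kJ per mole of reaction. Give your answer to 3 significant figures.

−238 kJ/mol

The standard cell potential is +0.86 − (−0.35) = +1.21 V, with n = 2 electrons in the balanced equation.
Here Q = [Tl⁺(aq)]^2 / [Hg²⁺(aq)] = 0.196 (log Q = −0.707), giving E = +1.21 − (0.0694/2)·(−0.707) = +1.2345 V.
ΔG = −nFE = −(2)(96485)(+1.2345) J/mol = −238 kJ/mol.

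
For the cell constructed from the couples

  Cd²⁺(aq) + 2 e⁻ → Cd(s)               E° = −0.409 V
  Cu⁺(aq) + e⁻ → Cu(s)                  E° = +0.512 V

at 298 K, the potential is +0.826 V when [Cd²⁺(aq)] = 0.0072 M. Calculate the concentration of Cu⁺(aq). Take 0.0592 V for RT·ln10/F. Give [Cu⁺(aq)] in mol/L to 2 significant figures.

With Cu⁺/Cu at the cathode and Cd²⁺/Cd at the anode, E°cell = +0.512 − (−0.409) = +0.921 V (n = 2).
Rearranging E = E° − (0.0592/n)·log Q gives log Q = 2(+0.921 − (+0.826))/0.0592 = 3.209.
For 2 Cu⁺(aq) + Cd(s) → 2 Cu(s) + Cd²⁺(aq), the reaction quotient is Q = [Cd²⁺(aq)] / [Cu⁺(aq)]^2.
Isolating [Cu⁺(aq)] in Q = 10^{3.209} yields log [Cu⁺(aq)] = −2.676, i.e. 0.0021 M.

0.0021 M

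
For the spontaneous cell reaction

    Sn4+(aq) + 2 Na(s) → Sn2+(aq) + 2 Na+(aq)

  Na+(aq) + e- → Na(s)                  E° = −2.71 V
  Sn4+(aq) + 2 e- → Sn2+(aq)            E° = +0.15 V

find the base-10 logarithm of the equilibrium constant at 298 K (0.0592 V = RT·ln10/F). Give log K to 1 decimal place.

log K = 96.6

The Sn⁴⁺/Sn²⁺ couple is reduced (cathode); E°cell = +0.15 − (−2.71) = +2.86 V with n = 2.
At equilibrium E = 0, so log K = nE°cell / 0.0592 = (2)(+2.86) / 0.0592 = 96.6.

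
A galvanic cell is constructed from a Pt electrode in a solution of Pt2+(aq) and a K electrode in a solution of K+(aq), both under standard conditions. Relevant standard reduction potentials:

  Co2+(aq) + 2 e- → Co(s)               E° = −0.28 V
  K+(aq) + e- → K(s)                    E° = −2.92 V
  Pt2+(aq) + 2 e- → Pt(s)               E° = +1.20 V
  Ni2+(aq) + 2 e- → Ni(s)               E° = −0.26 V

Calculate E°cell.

Of the two couples in this cell, the one with the more positive reduction potential is reduced at the cathode: here that is Pt²⁺/Pt (+1.20 V); K⁺/K (−2.92 V) is the anode.
E°cell = E°(cathode) − E°(anode) = +1.20 − (−2.92) = +4.12 V.

+4.12 V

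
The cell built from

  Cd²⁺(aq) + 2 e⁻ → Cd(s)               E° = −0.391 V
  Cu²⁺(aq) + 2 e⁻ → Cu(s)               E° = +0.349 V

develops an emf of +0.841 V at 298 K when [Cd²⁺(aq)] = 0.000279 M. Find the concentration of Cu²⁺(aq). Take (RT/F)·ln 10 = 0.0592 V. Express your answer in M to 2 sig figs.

The Cu²⁺/Cu couple has the larger reduction potential, so it is the cathode: E°cell = +0.349 − (−0.391) = +0.740 V and n = 2.
Rearranging E = E° − (0.0592/n)·log Q gives log Q = 2(+0.740 − (+0.841))/0.0592 = −3.412.
The balanced reaction is Cu²⁺(aq) + Cd(s) → Cu(s) + Cd²⁺(aq), so Q = [Cd²⁺(aq)] / [Cu²⁺(aq)].
Isolating [Cu²⁺(aq)] in Q = 10^{−3.412} yields log [Cu²⁺(aq)] = −0.142, i.e. 0.72 M.

0.72 M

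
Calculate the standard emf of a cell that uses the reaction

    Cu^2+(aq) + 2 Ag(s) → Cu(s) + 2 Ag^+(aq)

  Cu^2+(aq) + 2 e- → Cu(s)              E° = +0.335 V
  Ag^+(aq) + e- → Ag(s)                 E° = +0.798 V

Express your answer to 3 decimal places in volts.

Cu^2+(aq) gains electrons, so the Cu²⁺/Cu couple is the cathode; the Ag⁺/Ag couple is the anode.
E°cell = E°(cathode) − E°(anode) = +0.335 − (+0.798) = −0.463 V.
The negative E°cell means the reaction is non-spontaneous in the direction written.

−0.463 V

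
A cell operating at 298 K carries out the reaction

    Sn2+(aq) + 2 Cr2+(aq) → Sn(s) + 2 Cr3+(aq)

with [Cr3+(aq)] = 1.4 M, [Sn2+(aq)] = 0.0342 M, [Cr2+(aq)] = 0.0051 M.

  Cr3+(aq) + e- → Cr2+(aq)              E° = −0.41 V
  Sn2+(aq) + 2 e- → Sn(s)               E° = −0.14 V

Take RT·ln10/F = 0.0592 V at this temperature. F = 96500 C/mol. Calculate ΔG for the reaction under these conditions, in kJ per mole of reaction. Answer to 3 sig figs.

−15.9 kJ/mol

E°cell = −0.14 − (−0.41) = +0.27 V; the balanced reaction transfers n = 2 electrons.
Q = [Cr3+(aq)]^2 / ([Sn2+(aq)]·[Cr2+(aq)]^2) = 2.2×10^6, so log Q = 6.343 and E = +0.27 − (0.0592/2)(6.343) = +0.0822 V.
Then ΔG = −nFE = −2 × 96500 × +0.0822 J/mol = −15.9 kJ/mol.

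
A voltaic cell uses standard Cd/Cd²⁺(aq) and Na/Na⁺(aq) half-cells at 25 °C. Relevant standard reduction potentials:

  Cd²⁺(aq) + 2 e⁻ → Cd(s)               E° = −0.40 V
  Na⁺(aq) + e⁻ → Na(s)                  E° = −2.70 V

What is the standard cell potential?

+2.30 V

The Cd²⁺/Cd couple has the higher E°, so Cd ion is reduced (cathode) and Na is oxidized (anode).
E°cell = E°(cathode) − E°(anode) = −0.40 − (−2.70) = +2.30 V.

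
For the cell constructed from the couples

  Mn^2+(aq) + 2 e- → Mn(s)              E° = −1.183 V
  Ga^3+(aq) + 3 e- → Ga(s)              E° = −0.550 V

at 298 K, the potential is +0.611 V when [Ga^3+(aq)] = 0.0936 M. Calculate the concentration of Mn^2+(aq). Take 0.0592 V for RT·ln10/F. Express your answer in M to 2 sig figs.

Ga³⁺/Ga is the cathode (higher E°); E°cell = −0.550 − (−1.183) = +0.633 V with n = 6.
Since E = E° − (0.0592/n)·log Q, log Q = n(E° − E)/0.0592 = 2.230.
The balanced reaction is 2 Ga^3+(aq) + 3 Mn(s) → 2 Ga(s) + 3 Mn^2+(aq), so Q = [Mn^2+(aq)]^3 / [Ga^3+(aq)]^2.
Solving for the unknown gives log [Mn^2+(aq)] = 0.058, so [Mn^2+(aq)] ≈ 1.1 M.

1.1 M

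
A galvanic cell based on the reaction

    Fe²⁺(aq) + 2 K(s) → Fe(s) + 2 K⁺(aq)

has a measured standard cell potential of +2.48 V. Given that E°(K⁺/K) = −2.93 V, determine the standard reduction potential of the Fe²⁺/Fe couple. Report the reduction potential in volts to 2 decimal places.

−0.45 V

In the reaction as written the Fe²⁺/Fe couple is reduced (cathode) and K⁺/K is oxidized (anode), so E°cell = E°(Fe²⁺/Fe) − E°(K⁺/K).
E°(Fe²⁺/Fe) = E°cell + E°(anode) = +2.48 + (−2.93) = −0.45 V.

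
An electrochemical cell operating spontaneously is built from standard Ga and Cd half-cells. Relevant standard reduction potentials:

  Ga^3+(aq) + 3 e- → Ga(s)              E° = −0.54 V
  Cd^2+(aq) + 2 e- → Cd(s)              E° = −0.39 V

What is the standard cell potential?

+0.15 V

Of the two couples in this cell, the one with the more positive reduction potential is reduced at the cathode: here that is Cd²⁺/Cd (−0.39 V); Ga³⁺/Ga (−0.54 V) is the anode.
E°cell = E°(cathode) − E°(anode) = −0.39 − (−0.54) = +0.15 V.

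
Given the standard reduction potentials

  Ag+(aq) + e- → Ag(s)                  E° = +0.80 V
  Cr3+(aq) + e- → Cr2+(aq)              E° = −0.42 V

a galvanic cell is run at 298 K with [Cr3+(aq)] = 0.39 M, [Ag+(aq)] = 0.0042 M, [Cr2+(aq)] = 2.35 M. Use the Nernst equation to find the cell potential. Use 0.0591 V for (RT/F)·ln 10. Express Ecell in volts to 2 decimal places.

+1.13 V

Since E°(Ag⁺/Ag) > E°(Cr³⁺/Cr²⁺), Ag⁺/Ag serves as the cathode.
E°cell = E°cat − E°an = +0.80 − (−0.42) = +1.22 V; n = 1.
The balanced reaction is Ag+(aq) + Cr2+(aq) → Ag(s) + Cr3+(aq), so Q = [Cr3+(aq)] / ([Ag+(aq)]·[Cr2+(aq)]) = 39.5 and log Q = 1.597.
E = E° − (0.0591/n)·log Q = +1.22 − (0.0591/1)(1.597) = +1.13 V.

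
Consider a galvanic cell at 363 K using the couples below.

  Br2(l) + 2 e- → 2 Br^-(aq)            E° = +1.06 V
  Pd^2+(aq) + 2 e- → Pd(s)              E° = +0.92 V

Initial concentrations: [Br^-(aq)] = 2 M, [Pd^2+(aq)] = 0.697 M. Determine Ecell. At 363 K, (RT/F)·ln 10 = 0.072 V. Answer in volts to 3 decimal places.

+0.124 V

Br₂/Br⁻ is reduced (cathode, E° = +1.06 V) and Pd²⁺/Pd is oxidized (anode).
E°cell = +1.06 − (+0.92) = +0.14 V, with n = 2 electrons transferred.
Balancing gives Br2(l) + Pd(s) → 2 Br^-(aq) + Pd^2+(aq); hence Q = [Br^-(aq)]^2·[Pd^2+(aq)] = 2.79 (log Q = 0.445).
By the Nernst equation, E = +0.14 − (0.072/2)·(0.445) = +0.124 V.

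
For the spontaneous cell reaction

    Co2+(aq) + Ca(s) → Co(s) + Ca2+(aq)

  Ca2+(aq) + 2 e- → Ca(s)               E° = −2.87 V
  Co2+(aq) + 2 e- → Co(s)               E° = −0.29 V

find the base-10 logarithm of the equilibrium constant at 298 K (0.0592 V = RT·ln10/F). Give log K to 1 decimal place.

The Co²⁺/Co couple is reduced (cathode); E°cell = −0.29 − (−2.87) = +2.58 V with n = 2.
At equilibrium E = 0, so log K = nE°cell / 0.0592 = (2)(+2.58) / 0.0592 = 87.2.

log K = 87.2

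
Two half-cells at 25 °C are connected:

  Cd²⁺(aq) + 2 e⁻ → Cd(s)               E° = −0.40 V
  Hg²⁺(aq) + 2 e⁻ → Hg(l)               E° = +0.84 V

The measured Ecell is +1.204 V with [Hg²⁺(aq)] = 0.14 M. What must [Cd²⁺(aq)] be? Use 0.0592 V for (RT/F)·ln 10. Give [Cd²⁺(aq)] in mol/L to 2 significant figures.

2.3 M

Hg²⁺/Hg is the cathode (higher E°); E°cell = +0.84 − (−0.40) = +1.24 V with n = 2.
Rearranging E = E° − (0.0592/n)·log Q gives log Q = 2(+1.24 − (+1.204))/0.0592 = 1.216.
For Hg²⁺(aq) + Cd(s) → Hg(l) + Cd²⁺(aq), the reaction quotient is Q = [Cd²⁺(aq)] / [Hg²⁺(aq)].
Solving for the unknown gives log [Cd²⁺(aq)] = 0.362, so [Cd²⁺(aq)] ≈ 2.3 M.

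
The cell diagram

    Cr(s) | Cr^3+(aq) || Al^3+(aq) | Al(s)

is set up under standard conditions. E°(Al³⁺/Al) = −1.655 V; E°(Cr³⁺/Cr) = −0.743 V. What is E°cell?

−0.912 V

By convention the left-hand electrode in cell notation is the anode (oxidation) and the right-hand electrode is the cathode (reduction).
E°cell = E°(right) − E°(left) = −1.655 − (−0.743) = −0.912 V.
The negative sign shows that, as written, the cell would require an external voltage to drive the reaction.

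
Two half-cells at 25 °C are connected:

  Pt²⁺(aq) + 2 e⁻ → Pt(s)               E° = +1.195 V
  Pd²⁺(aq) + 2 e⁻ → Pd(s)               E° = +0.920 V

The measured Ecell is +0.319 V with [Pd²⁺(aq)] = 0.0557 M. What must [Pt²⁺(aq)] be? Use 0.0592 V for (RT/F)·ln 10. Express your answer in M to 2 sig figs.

The Pt²⁺/Pt couple has the larger reduction potential, so it is the cathode: E°cell = +1.195 − (+0.920) = +0.275 V and n = 2.
Rearranging E = E° − (0.0592/n)·log Q gives log Q = 2(+0.275 − (+0.319))/0.0592 = −1.486.
Balancing electrons gives Pt²⁺(aq) + Pd(s) → Pt(s) + Pd²⁺(aq); thus Q = [Pd²⁺(aq)] / [Pt²⁺(aq)].
Solving for the unknown gives log [Pt²⁺(aq)] = 0.232, so [Pt²⁺(aq)] ≈ 1.7 M.

1.7 M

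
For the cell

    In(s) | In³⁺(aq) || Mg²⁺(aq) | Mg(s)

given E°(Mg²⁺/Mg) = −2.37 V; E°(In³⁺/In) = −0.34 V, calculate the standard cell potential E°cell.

−2.03 V

By convention the left-hand electrode in cell notation is the anode (oxidation) and the right-hand electrode is the cathode (reduction).
E°cell = E°(right) − E°(left) = −2.37 − (−0.34) = −2.03 V.
The negative sign shows that, as written, the cell would require an external voltage to drive the reaction.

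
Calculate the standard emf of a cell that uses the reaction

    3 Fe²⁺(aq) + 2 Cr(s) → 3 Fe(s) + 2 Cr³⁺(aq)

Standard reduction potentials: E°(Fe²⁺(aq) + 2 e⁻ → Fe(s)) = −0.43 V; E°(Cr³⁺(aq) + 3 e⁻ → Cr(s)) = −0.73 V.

Fe²⁺(aq) gains electrons, so the Fe²⁺/Fe couple is the cathode; the Cr³⁺/Cr couple is the anode.
E°cell = E°(cathode) − E°(anode) = −0.43 − (−0.73) = +0.30 V.

+0.30 V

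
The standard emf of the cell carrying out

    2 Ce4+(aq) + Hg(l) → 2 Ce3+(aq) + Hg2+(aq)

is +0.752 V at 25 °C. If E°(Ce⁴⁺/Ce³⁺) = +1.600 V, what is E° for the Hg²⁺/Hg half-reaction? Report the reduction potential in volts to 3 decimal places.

In the reaction as written the Ce⁴⁺/Ce³⁺ couple is reduced (cathode) and Hg²⁺/Hg is oxidized (anode), so E°cell = E°(Ce⁴⁺/Ce³⁺) − E°(Hg²⁺/Hg).
E°(Hg²⁺/Hg) = E°(cathode) − E°cell = +1.600 − (+0.752) = +0.848 V.

+0.848 V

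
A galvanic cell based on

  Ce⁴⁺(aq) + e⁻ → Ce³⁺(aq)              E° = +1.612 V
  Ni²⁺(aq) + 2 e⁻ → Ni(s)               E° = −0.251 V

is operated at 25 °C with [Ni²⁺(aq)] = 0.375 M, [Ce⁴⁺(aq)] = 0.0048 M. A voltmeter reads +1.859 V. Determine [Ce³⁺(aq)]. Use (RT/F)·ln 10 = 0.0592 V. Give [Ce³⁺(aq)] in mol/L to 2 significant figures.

0.0092 M

The Ce⁴⁺/Ce³⁺ couple has the larger reduction potential, so it is the cathode: E°cell = +1.612 − (−0.251) = +1.863 V and n = 2.
From the Nernst equation, log Q = n(E° − E)/0.0592 = 2·(+1.863 − (+1.859))/0.0592 = 0.135.
Balancing electrons gives 2 Ce⁴⁺(aq) + Ni(s) → 2 Ce³⁺(aq) + Ni²⁺(aq); thus Q = ([Ce³⁺(aq)]^2·[Ni²⁺(aq)]) / [Ce⁴⁺(aq)]^2.
Substituting the known concentrations and solving, log [Ce³⁺(aq)] = −2.038 and [Ce³⁺(aq)] = 0.0092 M.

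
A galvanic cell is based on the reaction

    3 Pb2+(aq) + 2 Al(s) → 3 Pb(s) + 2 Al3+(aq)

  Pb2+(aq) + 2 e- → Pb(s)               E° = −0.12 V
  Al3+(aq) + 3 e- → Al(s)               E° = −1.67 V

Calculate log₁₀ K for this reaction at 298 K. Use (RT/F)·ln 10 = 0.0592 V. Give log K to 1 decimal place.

log K = 157.1

The Pb²⁺/Pb couple is reduced (cathode); E°cell = −0.12 − (−1.67) = +1.55 V with n = 6.
At equilibrium E = 0, so log K = nE°cell / 0.0592 = (6)(+1.55) / 0.0592 = 157.1.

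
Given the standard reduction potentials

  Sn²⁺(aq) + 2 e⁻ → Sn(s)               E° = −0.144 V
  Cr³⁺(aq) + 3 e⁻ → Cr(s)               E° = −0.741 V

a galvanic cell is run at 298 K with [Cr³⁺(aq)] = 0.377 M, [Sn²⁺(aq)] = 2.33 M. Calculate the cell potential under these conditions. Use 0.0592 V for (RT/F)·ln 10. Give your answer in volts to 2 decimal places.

+0.62 V

The Sn²⁺/Sn couple has the more positive E°, so it is the cathode; Cr³⁺/Cr is the anode.
E°cell = −0.144 − (−0.741) = +0.597 V, with n = 6 electrons transferred.
The balanced reaction is 3 Sn²⁺(aq) + 2 Cr(s) → 3 Sn(s) + 2 Cr³⁺(aq), so Q = [Cr³⁺(aq)]^2 / [Sn²⁺(aq)]^3 = 0.0112 and log Q = −1.949.
E = E° − (0.0592/n)·log Q = +0.597 − (0.0592/6)(−1.949) = +0.62 V.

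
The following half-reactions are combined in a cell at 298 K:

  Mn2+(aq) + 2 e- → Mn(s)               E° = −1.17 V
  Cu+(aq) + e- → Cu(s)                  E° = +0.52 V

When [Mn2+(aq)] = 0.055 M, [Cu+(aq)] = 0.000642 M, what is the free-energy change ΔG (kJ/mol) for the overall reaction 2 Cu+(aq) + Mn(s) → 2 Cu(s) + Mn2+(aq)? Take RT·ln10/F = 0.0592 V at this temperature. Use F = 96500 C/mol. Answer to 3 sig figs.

−297 kJ/mol

The standard cell potential is +0.52 − (−1.17) = +1.69 V, with n = 2 electrons in the balanced equation.
The reaction quotient is [Mn2+(aq)] / [Cu+(aq)]^2 = 1.33×10^5; by Nernst, E = +1.69 − (0.0592/2)(5.125) = +1.5383 V.
Finally ΔG = −nFE = −(2)(96500 C/mol)(+1.5383 V) = −297 kJ/mol.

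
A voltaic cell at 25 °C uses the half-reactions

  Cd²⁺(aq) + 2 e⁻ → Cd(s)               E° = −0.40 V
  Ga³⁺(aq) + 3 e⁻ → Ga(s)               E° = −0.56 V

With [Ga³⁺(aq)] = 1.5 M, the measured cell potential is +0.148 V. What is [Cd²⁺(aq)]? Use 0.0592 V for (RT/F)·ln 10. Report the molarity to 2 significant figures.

With Cd²⁺/Cd at the cathode and Ga³⁺/Ga at the anode, E°cell = −0.40 − (−0.56) = +0.16 V (n = 6).
From the Nernst equation, log Q = n(E° − E)/0.0592 = 6·(+0.16 − (+0.148))/0.0592 = 1.216.
The balanced reaction is 3 Cd²⁺(aq) + 2 Ga(s) → 3 Cd(s) + 2 Ga³⁺(aq), so Q = [Ga³⁺(aq)]^2 / [Cd²⁺(aq)]^3.
Substituting the known concentrations and solving, log [Cd²⁺(aq)] = −0.288 and [Cd²⁺(aq)] = 0.52 M.

0.52 M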